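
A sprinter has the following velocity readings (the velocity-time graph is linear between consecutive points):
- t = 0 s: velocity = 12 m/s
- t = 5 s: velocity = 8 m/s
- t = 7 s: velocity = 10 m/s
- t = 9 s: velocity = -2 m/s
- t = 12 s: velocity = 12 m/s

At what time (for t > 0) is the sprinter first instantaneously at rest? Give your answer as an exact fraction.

v changes sign on 7–9 s (from 10 to -2); the graph is linear there, so v = 0 at t = 7 + (-10)·(9 − 7)/(-2 − 10) = 26/3 s.

t = 26/3 s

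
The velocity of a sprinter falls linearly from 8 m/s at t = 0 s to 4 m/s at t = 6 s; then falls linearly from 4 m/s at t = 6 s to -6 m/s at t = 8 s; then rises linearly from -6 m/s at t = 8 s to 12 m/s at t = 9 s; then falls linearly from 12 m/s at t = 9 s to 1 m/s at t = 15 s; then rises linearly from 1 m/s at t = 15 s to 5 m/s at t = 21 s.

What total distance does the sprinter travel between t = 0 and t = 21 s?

Total distance travelled is ∫|v| dt — sum the magnitudes of each area piece.
0–6 s: |½(8 + 4)(6)| = 36 m
6–8 s: v = 0 at t = 6.8 s; triangle areas 1.6 + 3.6 = 5.2 m
8–9 s: v = 0 at t = 25/3 s; triangle areas 1 + 4 = 5 m
9–15 s: |½(12 + 1)(6)| = 39 m
15–21 s: |½(1 + 5)(6)| = 18 m
Total distance = 103.2 m

103.2 m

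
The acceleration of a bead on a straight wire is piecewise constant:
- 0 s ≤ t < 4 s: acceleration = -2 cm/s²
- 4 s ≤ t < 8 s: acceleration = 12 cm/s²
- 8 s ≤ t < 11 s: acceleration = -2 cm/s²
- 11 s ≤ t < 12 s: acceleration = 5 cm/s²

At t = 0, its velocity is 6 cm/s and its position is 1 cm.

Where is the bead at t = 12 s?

268.5 cm

On each constant-a segment, Δv = aΔt and Δx = v₀Δt + ½aΔt²; chain segment to segment.
0–4 s: v starts 6 cm/s; Δx = 6·4 + ½·-2·4² = 8 cm; v ends -2 cm/s.
4–8 s: v starts -2 cm/s; Δx = -2·4 + ½·12·4² = 88 cm; v ends 46 cm/s.
8–11 s: v starts 46 cm/s; Δx = 46·3 + ½·-2·3² = 129 cm; v ends 40 cm/s.
11–12 s: v starts 40 cm/s; Δx = 40·1 + ½·5·1² = 42.5 cm; v ends 45 cm/s.
x(12) = 1 + Σ Δx = 268.5 cm.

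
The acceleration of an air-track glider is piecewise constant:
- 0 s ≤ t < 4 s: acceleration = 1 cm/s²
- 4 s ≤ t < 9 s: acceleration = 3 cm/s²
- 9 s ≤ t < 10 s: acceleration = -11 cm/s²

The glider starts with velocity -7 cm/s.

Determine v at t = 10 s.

1 cm/s

Δv equals the area under the a-t graph; then v = v₀ + Δv.
0–4 s: 1 × 4 = 4 cm/s
4–9 s: 3 × 5 = 15 cm/s
9–10 s: -11 × 1 = -11 cm/s
Δv = 8 cm/s, so v(10) = -7 + (8) = 1 cm/s.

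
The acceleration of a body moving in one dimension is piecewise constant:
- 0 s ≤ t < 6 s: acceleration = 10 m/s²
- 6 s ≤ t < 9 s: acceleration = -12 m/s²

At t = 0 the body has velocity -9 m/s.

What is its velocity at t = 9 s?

15 m/s

Δv equals the area under the a-t graph; then v = v₀ + Δv.
0–6 s: 10 × 6 = 60 m/s
6–9 s: -12 × 3 = -36 m/s
Δv = 24 m/s, so v(9) = -9 + (24) = 15 m/s.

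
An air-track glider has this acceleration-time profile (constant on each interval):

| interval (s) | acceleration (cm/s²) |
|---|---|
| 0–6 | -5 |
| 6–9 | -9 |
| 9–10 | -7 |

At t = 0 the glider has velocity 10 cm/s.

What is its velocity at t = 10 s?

-54 cm/s

Δv equals the area under the a-t graph; then v = v₀ + Δv.
0–6 s: -5 × 6 = -30 cm/s
6–9 s: -9 × 3 = -27 cm/s
9–10 s: -7 × 1 = -7 cm/s
Δv = -64 cm/s, so v(10) = 10 + (-64) = -54 cm/s.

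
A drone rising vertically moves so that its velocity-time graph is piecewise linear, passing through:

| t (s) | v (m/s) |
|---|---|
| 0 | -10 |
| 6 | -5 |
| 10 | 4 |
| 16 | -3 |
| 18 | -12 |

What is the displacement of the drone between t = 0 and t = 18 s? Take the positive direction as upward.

Net displacement equals the area under the velocity-time graph (areas below the axis count negative).
0–6 s: ½(-10 + -5)(6) = -45 m
6–10 s: ½(-5 + 4)(4) = -2 m
10–16 s: ½(4 + -3)(6) = 3 m
16–18 s: ½(-3 + -12)(2) = -15 m
Net displacement = -59 m

-59 m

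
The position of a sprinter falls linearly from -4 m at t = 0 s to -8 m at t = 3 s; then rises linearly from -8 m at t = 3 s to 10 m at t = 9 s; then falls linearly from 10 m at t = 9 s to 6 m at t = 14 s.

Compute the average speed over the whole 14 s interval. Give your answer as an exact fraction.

Average speed = (total path length)/(elapsed time); on a piecewise-linear x-t graph the path length is Σ|Δx|.
0–3 s: |Δx| = |-8 − -4| = 4 m
3–9 s: |Δx| = |10 − -8| = 18 m
9–14 s: |Δx| = |6 − 10| = 4 m
Total path = 26 m; average speed = 26/14 = 13/7 m/s.

13/7 m/s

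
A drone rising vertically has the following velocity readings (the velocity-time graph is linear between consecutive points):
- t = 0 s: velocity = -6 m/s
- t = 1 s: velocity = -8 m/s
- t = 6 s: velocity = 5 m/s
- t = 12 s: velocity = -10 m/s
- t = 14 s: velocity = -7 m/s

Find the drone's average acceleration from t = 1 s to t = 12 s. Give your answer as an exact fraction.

Average acceleration = Δv/Δt = (-10 − -8)/(12 − 1) = -2/11 m/s².

-2/11 m/s²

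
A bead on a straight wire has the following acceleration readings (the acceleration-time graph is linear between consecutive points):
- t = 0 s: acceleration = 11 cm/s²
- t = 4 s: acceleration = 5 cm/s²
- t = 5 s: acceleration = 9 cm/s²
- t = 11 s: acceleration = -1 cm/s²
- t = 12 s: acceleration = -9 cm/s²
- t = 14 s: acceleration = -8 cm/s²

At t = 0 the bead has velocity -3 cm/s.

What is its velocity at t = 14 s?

38 cm/s

Δv equals the area under the a-t graph; then v = v₀ + Δv.
0–4 s: ½(11 + 5)(4) = 32 cm/s
4–5 s: ½(5 + 9)(1) = 7 cm/s
5–11 s: ½(9 + -1)(6) = 24 cm/s
11–12 s: ½(-1 + -9)(1) = -5 cm/s
12–14 s: ½(-9 + -8)(2) = -17 cm/s
Δv = 41 cm/s, so v(14) = -3 + (41) = 38 cm/s.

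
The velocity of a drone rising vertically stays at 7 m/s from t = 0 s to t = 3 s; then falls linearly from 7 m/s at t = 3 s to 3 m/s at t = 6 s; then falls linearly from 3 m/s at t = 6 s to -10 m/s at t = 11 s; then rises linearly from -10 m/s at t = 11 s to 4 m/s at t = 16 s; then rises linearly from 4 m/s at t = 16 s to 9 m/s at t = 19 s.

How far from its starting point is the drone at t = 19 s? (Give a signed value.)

23 m

Net displacement equals the area under the velocity-time graph (areas below the axis count negative).
0–3 s: 7 × 3 = 21 m
3–6 s: ½(7 + 3)(3) = 15 m
6–11 s: ½(3 + -10)(5) = -17.5 m
11–16 s: ½(-10 + 4)(5) = -15 m
16–19 s: ½(4 + 9)(3) = 19.5 m
Net displacement = 23 m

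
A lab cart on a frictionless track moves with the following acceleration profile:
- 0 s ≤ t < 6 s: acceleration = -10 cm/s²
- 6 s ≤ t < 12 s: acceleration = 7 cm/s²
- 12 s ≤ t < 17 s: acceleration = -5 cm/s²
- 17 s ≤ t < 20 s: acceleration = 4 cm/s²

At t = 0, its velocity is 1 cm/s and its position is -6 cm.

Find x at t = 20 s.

On each constant-a segment, Δv = aΔt and Δx = v₀Δt + ½aΔt²; chain segment to segment.
0–6 s: v starts 1 cm/s; Δx = 1·6 + ½·-10·6² = -174 cm; v ends -59 cm/s.
6–12 s: v starts -59 cm/s; Δx = -59·6 + ½·7·6² = -228 cm; v ends -17 cm/s.
12–17 s: v starts -17 cm/s; Δx = -17·5 + ½·-5·5² = -147.5 cm; v ends -42 cm/s.
17–20 s: v starts -42 cm/s; Δx = -42·3 + ½·4·3² = -108 cm; v ends -30 cm/s.
x(20) = -6 + Σ Δx = -663.5 cm.

-663.5 cm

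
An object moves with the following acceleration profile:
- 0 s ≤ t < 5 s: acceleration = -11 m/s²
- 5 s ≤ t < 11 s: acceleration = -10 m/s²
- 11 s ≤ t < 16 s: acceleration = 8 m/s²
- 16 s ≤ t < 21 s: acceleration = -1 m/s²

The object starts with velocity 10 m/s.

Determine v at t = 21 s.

-70 m/s

Δv equals the area under the a-t graph; then v = v₀ + Δv.
0–5 s: -11 × 5 = -55 m/s
5–11 s: -10 × 6 = -60 m/s
11–16 s: 8 × 5 = 40 m/s
16–21 s: -1 × 5 = -5 m/s
Δv = -80 m/s, so v(21) = 10 + (-80) = -70 m/s.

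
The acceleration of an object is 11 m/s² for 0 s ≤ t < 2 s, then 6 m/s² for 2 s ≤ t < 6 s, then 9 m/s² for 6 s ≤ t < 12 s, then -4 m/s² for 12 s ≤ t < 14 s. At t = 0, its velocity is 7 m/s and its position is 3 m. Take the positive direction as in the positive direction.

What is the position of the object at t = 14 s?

On each constant-a segment, Δv = aΔt and Δx = v₀Δt + ½aΔt²; chain segment to segment.
0–2 s: v starts 7 m/s; Δx = 7·2 + ½·11·2² = 36 m; v ends 29 m/s.
2–6 s: v starts 29 m/s; Δx = 29·4 + ½·6·4² = 164 m; v ends 53 m/s.
6–12 s: v starts 53 m/s; Δx = 53·6 + ½·9·6² = 480 m; v ends 107 m/s.
12–14 s: v starts 107 m/s; Δx = 107·2 + ½·-4·2² = 206 m; v ends 99 m/s.
x(14) = 3 + Σ Δx = 889 m.

889 m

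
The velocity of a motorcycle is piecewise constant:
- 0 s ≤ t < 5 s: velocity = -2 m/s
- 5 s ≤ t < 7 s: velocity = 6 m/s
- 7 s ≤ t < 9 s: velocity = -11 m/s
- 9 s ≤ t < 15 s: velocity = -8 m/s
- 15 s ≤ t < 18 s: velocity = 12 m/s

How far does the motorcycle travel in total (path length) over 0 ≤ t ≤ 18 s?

128 m

Distance (not displacement) is the total path length: add the absolute areas under v-t.
0–5 s: |-2| × 5 = 10 m
5–7 s: |6| × 2 = 12 m
7–9 s: |-11| × 2 = 22 m
9–15 s: |-8| × 6 = 48 m
15–18 s: |12| × 3 = 36 m
Total distance = 128 m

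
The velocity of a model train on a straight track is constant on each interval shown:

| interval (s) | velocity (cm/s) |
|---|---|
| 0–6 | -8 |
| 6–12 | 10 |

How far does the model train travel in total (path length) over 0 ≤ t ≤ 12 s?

108 cm

Total distance travelled is ∫|v| dt — sum the magnitudes of each area piece.
0–6 s: |-8| × 6 = 48 cm
6–12 s: |10| × 6 = 60 cm
Total distance = 108 cm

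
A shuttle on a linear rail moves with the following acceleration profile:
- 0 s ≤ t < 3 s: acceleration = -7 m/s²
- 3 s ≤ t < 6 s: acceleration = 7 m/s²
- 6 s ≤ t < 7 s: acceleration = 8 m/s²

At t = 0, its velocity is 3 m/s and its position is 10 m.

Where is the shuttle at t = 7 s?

On each constant-a segment, Δv = aΔt and Δx = v₀Δt + ½aΔt²; chain segment to segment.
0–3 s: v starts 3 m/s; Δx = 3·3 + ½·-7·3² = -22.5 m; v ends -18 m/s.
3–6 s: v starts -18 m/s; Δx = -18·3 + ½·7·3² = -22.5 m; v ends 3 m/s.
6–7 s: v starts 3 m/s; Δx = 3·1 + ½·8·1² = 7 m; v ends 11 m/s.
x(7) = 10 + Σ Δx = -28 m.

-28 m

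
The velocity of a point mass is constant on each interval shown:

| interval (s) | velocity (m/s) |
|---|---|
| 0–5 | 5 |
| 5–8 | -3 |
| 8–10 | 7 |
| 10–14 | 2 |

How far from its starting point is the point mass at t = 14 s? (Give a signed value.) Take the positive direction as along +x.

38 m

Displacement is the signed area under the v-t curve.
0–5 s: 5 × 5 = 25 m
5–8 s: -3 × 3 = -9 m
8–10 s: 7 × 2 = 14 m
10–14 s: 2 × 4 = 8 m
Net displacement = 38 m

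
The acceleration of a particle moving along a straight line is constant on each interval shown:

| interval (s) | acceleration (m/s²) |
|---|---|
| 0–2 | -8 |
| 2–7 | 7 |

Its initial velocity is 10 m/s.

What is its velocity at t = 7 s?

29 m/s

Δv equals the area under the a-t graph; then v = v₀ + Δv.
0–2 s: -8 × 2 = -16 m/s
2–7 s: 7 × 5 = 35 m/s
Δv = 19 m/s, so v(7) = 10 + (19) = 29 m/s.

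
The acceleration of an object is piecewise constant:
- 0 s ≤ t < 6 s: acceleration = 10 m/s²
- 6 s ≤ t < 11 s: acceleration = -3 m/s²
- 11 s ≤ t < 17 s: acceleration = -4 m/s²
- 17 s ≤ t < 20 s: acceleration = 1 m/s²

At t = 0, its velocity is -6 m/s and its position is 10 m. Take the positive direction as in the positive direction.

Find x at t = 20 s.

On each constant-a segment, Δv = aΔt and Δx = v₀Δt + ½aΔt²; chain segment to segment.
0–6 s: v starts -6 m/s; Δx = -6·6 + ½·10·6² = 144 m; v ends 54 m/s.
6–11 s: v starts 54 m/s; Δx = 54·5 + ½·-3·5² = 232.5 m; v ends 39 m/s.
11–17 s: v starts 39 m/s; Δx = 39·6 + ½·-4·6² = 162 m; v ends 15 m/s.
17–20 s: v starts 15 m/s; Δx = 15·3 + ½·1·3² = 49.5 m; v ends 18 m/s.
x(20) = 10 + Σ Δx = 598 m.

598 m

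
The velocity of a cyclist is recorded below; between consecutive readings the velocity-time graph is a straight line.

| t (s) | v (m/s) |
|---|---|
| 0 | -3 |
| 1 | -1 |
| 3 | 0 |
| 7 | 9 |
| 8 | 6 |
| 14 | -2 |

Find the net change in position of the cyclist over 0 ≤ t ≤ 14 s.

Net displacement equals the area under the velocity-time graph (areas below the axis count negative).
0–1 s: ½(-3 + -1)(1) = -2 m
1–3 s: ½(-1 + 0)(2) = -1 m
3–7 s: ½(0 + 9)(4) = 18 m
7–8 s: ½(9 + 6)(1) = 7.5 m
8–14 s: ½(6 + -2)(6) = 12 m
Net displacement = 34.5 m

34.5 m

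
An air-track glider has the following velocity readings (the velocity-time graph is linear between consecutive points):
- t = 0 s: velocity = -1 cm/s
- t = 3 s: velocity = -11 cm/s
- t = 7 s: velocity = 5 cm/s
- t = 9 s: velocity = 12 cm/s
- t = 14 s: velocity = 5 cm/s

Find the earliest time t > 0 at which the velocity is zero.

t = 5.75 s

v changes sign on 3–7 s (from -11 to 5); the graph is linear there, so v = 0 at t = 3 + (11)·(7 − 3)/(5 − -11) = 5.75 s.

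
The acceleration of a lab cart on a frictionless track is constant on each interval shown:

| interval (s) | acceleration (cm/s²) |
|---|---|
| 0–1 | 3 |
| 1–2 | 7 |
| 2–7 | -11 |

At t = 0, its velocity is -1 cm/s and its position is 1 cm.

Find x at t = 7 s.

-85.5 cm

On each constant-a segment, Δv = aΔt and Δx = v₀Δt + ½aΔt²; chain segment to segment.
0–1 s: v starts -1 cm/s; Δx = -1·1 + ½·3·1² = 0.5 cm; v ends 2 cm/s.
1–2 s: v starts 2 cm/s; Δx = 2·1 + ½·7·1² = 5.5 cm; v ends 9 cm/s.
2–7 s: v starts 9 cm/s; Δx = 9·5 + ½·-11·5² = -92.5 cm; v ends -46 cm/s.
x(7) = 1 + Σ Δx = -85.5 cm.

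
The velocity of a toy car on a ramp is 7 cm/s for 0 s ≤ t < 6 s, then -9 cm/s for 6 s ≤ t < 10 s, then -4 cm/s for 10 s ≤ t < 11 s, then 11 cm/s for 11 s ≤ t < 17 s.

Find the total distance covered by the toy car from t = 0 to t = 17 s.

148 cm

Total distance travelled is ∫|v| dt — sum the magnitudes of each area piece.
0–6 s: |7| × 6 = 42 cm
6–10 s: |-9| × 4 = 36 cm
10–11 s: |-4| × 1 = 4 cm
11–17 s: |11| × 6 = 66 cm
Total distance = 148 cm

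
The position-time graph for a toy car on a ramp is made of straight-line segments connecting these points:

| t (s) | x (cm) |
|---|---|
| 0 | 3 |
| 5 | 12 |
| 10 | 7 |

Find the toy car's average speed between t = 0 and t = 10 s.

Average speed = (total path length)/(elapsed time); on a piecewise-linear x-t graph the path length is Σ|Δx|.
0–5 s: |Δx| = |12 − 3| = 9 cm
5–10 s: |Δx| = |7 − 12| = 5 cm
Total path = 14 cm; average speed = 14/10 = 1.4 cm/s.

1.4 cm/s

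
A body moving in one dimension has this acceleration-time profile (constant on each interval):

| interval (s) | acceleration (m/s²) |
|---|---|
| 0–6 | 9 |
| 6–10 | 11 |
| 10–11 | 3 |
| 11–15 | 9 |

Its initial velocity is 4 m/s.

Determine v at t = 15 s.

141 m/s

Δv equals the area under the a-t graph; then v = v₀ + Δv.
0–6 s: 9 × 6 = 54 m/s
6–10 s: 11 × 4 = 44 m/s
10–11 s: 3 × 1 = 3 m/s
11–15 s: 9 × 4 = 36 m/s
Δv = 137 m/s, so v(15) = 4 + (137) = 141 m/s.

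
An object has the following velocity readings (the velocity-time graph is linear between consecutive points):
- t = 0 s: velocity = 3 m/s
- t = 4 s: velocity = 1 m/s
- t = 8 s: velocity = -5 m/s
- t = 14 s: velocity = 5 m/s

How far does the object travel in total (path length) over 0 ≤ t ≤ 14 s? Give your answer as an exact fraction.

Total distance travelled is ∫|v| dt — sum the magnitudes of each area piece.
0–4 s: |½(3 + 1)(4)| = 8 m
4–8 s: v = 0 at t = 14/3 s; triangle areas 1/3 + 25/3 = 26/3 m
8–14 s: v = 0 at t = 11 s; triangle areas 7.5 + 7.5 = 15 m
Total distance = 95/3 m

95/3 m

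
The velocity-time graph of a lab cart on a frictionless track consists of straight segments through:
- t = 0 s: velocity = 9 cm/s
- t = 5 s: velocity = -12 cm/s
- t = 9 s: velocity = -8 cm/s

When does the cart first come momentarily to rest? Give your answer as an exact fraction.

t = 15/7 s

v changes sign on 0–5 s (from 9 to -12); the graph is linear there, so v = 0 at t = 0 + (-9)·(5 − 0)/(-12 − 9) = 15/7 s.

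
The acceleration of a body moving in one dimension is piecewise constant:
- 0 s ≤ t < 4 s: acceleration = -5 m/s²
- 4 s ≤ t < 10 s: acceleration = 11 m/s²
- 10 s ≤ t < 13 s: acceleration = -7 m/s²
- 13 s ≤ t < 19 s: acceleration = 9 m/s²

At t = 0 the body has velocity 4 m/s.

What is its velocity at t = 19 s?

Δv equals the area under the a-t graph; then v = v₀ + Δv.
0–4 s: -5 × 4 = -20 m/s
4–10 s: 11 × 6 = 66 m/s
10–13 s: -7 × 3 = -21 m/s
13–19 s: 9 × 6 = 54 m/s
Δv = 79 m/s, so v(19) = 4 + (79) = 83 m/s.

83 m/s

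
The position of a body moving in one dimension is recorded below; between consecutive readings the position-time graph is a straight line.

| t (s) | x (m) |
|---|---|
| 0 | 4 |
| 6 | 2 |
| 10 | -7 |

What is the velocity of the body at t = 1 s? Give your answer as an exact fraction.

-1/3 m/s

Velocity is the slope of the x-t graph on 0–6 s: (2 − 4)/(6 − 0) = -1/3 m/s.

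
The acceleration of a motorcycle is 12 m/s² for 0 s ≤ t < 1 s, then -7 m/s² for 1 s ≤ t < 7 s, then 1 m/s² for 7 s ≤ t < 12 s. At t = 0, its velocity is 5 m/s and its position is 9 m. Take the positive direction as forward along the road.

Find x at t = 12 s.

On each constant-a segment, Δv = aΔt and Δx = v₀Δt + ½aΔt²; chain segment to segment.
0–1 s: v starts 5 m/s; Δx = 5·1 + ½·12·1² = 11 m; v ends 17 m/s.
1–7 s: v starts 17 m/s; Δx = 17·6 + ½·-7·6² = -24 m; v ends -25 m/s.
7–12 s: v starts -25 m/s; Δx = -25·5 + ½·1·5² = -112.5 m; v ends -20 m/s.
x(12) = 9 + Σ Δx = -116.5 m.

-116.5 m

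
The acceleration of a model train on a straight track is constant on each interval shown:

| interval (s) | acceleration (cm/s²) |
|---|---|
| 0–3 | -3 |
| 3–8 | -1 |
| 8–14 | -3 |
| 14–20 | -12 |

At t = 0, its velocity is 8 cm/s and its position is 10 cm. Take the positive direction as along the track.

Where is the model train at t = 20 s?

On each constant-a segment, Δv = aΔt and Δx = v₀Δt + ½aΔt²; chain segment to segment.
0–3 s: v starts 8 cm/s; Δx = 8·3 + ½·-3·3² = 10.5 cm; v ends -1 cm/s.
3–8 s: v starts -1 cm/s; Δx = -1·5 + ½·-1·5² = -17.5 cm; v ends -6 cm/s.
8–14 s: v starts -6 cm/s; Δx = -6·6 + ½·-3·6² = -90 cm; v ends -24 cm/s.
14–20 s: v starts -24 cm/s; Δx = -24·6 + ½·-12·6² = -360 cm; v ends -96 cm/s.
x(20) = 10 + Σ Δx = -447 cm.

-447 cm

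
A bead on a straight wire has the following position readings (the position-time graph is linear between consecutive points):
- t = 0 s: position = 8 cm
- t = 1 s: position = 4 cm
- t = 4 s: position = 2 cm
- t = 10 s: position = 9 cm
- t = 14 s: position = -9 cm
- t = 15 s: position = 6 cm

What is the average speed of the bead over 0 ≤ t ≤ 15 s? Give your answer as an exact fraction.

Average speed = (total path length)/(elapsed time); on a piecewise-linear x-t graph the path length is Σ|Δx|.
0–1 s: |Δx| = |4 − 8| = 4 cm
1–4 s: |Δx| = |2 − 4| = 2 cm
4–10 s: |Δx| = |9 − 2| = 7 cm
10–14 s: |Δx| = |-9 − 9| = 18 cm
14–15 s: |Δx| = |6 − -9| = 15 cm
Total path = 46 cm; average speed = 46/15 = 46/15 cm/s.

46/15 cm/s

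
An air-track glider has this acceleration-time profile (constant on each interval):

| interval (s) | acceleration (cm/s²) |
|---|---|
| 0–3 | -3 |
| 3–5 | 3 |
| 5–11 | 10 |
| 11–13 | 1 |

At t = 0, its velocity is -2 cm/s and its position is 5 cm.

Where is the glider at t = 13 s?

On each constant-a segment, Δv = aΔt and Δx = v₀Δt + ½aΔt²; chain segment to segment.
0–3 s: v starts -2 cm/s; Δx = -2·3 + ½·-3·3² = -19.5 cm; v ends -11 cm/s.
3–5 s: v starts -11 cm/s; Δx = -11·2 + ½·3·2² = -16 cm; v ends -5 cm/s.
5–11 s: v starts -5 cm/s; Δx = -5·6 + ½·10·6² = 150 cm; v ends 55 cm/s.
11–13 s: v starts 55 cm/s; Δx = 55·2 + ½·1·2² = 112 cm; v ends 57 cm/s.
x(13) = 5 + Σ Δx = 231.5 cm.

231.5 cm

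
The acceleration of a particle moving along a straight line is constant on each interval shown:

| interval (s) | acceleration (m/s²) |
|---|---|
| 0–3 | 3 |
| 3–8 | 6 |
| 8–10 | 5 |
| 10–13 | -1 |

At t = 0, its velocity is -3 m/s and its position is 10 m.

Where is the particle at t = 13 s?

On each constant-a segment, Δv = aΔt and Δx = v₀Δt + ½aΔt²; chain segment to segment.
0–3 s: v starts -3 m/s; Δx = -3·3 + ½·3·3² = 4.5 m; v ends 6 m/s.
3–8 s: v starts 6 m/s; Δx = 6·5 + ½·6·5² = 105 m; v ends 36 m/s.
8–10 s: v starts 36 m/s; Δx = 36·2 + ½·5·2² = 82 m; v ends 46 m/s.
10–13 s: v starts 46 m/s; Δx = 46·3 + ½·-1·3² = 133.5 m; v ends 43 m/s.
x(13) = 10 + Σ Δx = 335 m.

335 m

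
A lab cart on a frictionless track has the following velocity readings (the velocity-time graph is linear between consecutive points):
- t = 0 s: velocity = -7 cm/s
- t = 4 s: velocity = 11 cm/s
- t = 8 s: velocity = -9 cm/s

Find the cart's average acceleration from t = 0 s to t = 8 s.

Average acceleration = Δv/Δt = (-9 − -7)/(8 − 0) = -0.25 cm/s².

-0.25 cm/s²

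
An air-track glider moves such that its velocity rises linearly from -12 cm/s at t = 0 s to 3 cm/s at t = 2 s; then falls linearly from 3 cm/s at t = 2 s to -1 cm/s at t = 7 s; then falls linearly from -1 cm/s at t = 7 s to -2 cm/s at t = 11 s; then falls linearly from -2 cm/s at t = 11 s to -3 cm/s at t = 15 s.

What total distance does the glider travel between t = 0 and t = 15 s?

Total distance travelled is ∫|v| dt — sum the magnitudes of each area piece.
0–2 s: v = 0 at t = 1.6 s; triangle areas 9.6 + 0.6 = 10.2 cm
2–7 s: v = 0 at t = 5.75 s; triangle areas 5.625 + 0.625 = 6.25 cm
7–11 s: |½(-1 + -2)(4)| = 6 cm
11–15 s: |½(-2 + -3)(4)| = 10 cm
Total distance = 32.45 cm

32.45 cm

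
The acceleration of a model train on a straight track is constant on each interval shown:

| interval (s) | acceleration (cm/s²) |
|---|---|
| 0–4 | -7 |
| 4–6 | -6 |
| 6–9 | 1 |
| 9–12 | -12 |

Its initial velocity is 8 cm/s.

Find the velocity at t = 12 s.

Δv equals the area under the a-t graph; then v = v₀ + Δv.
0–4 s: -7 × 4 = -28 cm/s
4–6 s: -6 × 2 = -12 cm/s
6–9 s: 1 × 3 = 3 cm/s
9–12 s: -12 × 3 = -36 cm/s
Δv = -73 cm/s, so v(12) = 8 + (-73) = -65 cm/s.

-65 cm/s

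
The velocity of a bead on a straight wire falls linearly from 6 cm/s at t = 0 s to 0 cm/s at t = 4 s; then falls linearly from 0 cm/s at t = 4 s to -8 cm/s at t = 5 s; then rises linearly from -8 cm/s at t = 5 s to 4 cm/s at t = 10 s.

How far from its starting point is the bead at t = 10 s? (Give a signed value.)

Displacement is the signed area under the v-t curve.
0–4 s: ½(6 + 0)(4) = 12 cm
4–5 s: ½(0 + -8)(1) = -4 cm
5–10 s: ½(-8 + 4)(5) = -10 cm
Net displacement = -2 cm

-2 cm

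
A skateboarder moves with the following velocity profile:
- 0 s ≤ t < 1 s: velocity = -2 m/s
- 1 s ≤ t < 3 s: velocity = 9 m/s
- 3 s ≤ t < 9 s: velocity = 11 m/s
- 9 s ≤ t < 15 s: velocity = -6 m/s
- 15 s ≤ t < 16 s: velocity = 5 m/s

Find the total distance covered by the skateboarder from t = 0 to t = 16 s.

Distance (not displacement) is the total path length: add the absolute areas under v-t.
0–1 s: |-2| × 1 = 2 m
1–3 s: |9| × 2 = 18 m
3–9 s: |11| × 6 = 66 m
9–15 s: |-6| × 6 = 36 m
15–16 s: |5| × 1 = 5 m
Total distance = 127 m

127 m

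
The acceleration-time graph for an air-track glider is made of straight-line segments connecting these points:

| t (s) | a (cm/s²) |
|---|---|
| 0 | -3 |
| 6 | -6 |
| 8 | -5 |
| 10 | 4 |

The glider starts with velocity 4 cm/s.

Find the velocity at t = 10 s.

-35 cm/s

Δv equals the area under the a-t graph; then v = v₀ + Δv.
0–6 s: ½(-3 + -6)(6) = -27 cm/s
6–8 s: ½(-6 + -5)(2) = -11 cm/s
8–10 s: ½(-5 + 4)(2) = -1 cm/s
Δv = -39 cm/s, so v(10) = 4 + (-39) = -35 cm/s.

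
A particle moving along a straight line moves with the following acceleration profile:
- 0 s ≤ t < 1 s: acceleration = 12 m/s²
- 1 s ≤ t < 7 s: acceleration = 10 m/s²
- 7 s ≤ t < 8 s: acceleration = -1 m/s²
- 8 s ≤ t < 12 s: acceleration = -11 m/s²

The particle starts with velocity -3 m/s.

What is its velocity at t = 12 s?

Δv equals the area under the a-t graph; then v = v₀ + Δv.
0–1 s: 12 × 1 = 12 m/s
1–7 s: 10 × 6 = 60 m/s
7–8 s: -1 × 1 = -1 m/s
8–12 s: -11 × 4 = -44 m/s
Δv = 27 m/s, so v(12) = -3 + (27) = 24 m/s.

24 m/s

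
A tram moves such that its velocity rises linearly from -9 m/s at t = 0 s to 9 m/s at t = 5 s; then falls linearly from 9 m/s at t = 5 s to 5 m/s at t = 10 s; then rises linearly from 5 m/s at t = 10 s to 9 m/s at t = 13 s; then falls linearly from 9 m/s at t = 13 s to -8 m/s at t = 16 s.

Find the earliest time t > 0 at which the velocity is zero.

t = 2.5 s

v changes sign on 0–5 s (from -9 to 9); the graph is linear there, so v = 0 at t = 0 + (9)·(5 − 0)/(9 − -9) = 2.5 s.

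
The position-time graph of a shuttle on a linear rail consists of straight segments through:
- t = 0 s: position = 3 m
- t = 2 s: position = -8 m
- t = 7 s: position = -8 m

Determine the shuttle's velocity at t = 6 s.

Velocity is the slope of the x-t graph on 2–7 s: (-8 − -8)/(7 − 2) = 0 m/s.

0 m/s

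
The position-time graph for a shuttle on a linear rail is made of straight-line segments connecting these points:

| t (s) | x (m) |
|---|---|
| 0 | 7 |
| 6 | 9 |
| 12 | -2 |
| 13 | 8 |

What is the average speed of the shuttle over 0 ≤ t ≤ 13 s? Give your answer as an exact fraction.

23/13 m/s

Average speed = (total path length)/(elapsed time); on a piecewise-linear x-t graph the path length is Σ|Δx|.
0–6 s: |Δx| = |9 − 7| = 2 m
6–12 s: |Δx| = |-2 − 9| = 11 m
12–13 s: |Δx| = |8 − -2| = 10 m
Total path = 23 m; average speed = 23/13 = 23/13 m/s.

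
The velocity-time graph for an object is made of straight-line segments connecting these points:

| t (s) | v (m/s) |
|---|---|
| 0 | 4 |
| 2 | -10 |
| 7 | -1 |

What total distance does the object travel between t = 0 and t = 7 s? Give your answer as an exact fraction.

Distance (not displacement) is the total path length: add the absolute areas under v-t.
0–2 s: v = 0 at t = 4/7 s; triangle areas 8/7 + 50/7 = 58/7 m
2–7 s: |½(-10 + -1)(5)| = 27.5 m
Total distance = 501/14 m

501/14 m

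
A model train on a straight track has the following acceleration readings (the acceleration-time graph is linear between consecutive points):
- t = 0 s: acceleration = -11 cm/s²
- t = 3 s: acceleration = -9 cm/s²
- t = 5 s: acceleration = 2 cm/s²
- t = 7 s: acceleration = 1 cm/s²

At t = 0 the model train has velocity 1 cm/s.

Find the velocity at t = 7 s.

-33 cm/s

Δv equals the area under the a-t graph; then v = v₀ + Δv.
0–3 s: ½(-11 + -9)(3) = -30 cm/s
3–5 s: ½(-9 + 2)(2) = -7 cm/s
5–7 s: ½(2 + 1)(2) = 3 cm/s
Δv = -34 cm/s, so v(7) = 1 + (-34) = -33 cm/s.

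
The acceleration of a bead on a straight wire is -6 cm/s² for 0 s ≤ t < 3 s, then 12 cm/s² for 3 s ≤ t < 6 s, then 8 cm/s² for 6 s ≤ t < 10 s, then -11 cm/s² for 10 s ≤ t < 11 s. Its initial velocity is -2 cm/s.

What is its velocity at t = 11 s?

Δv equals the area under the a-t graph; then v = v₀ + Δv.
0–3 s: -6 × 3 = -18 cm/s
3–6 s: 12 × 3 = 36 cm/s
6–10 s: 8 × 4 = 32 cm/s
10–11 s: -11 × 1 = -11 cm/s
Δv = 39 cm/s, so v(11) = -2 + (39) = 37 cm/s.

37 cm/s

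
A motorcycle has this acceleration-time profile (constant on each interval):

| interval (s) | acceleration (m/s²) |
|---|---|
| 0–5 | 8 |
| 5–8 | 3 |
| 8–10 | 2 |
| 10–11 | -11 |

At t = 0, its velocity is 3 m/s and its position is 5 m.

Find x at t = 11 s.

On each constant-a segment, Δv = aΔt and Δx = v₀Δt + ½aΔt²; chain segment to segment.
0–5 s: v starts 3 m/s; Δx = 3·5 + ½·8·5² = 115 m; v ends 43 m/s.
5–8 s: v starts 43 m/s; Δx = 43·3 + ½·3·3² = 142.5 m; v ends 52 m/s.
8–10 s: v starts 52 m/s; Δx = 52·2 + ½·2·2² = 108 m; v ends 56 m/s.
10–11 s: v starts 56 m/s; Δx = 56·1 + ½·-11·1² = 50.5 m; v ends 45 m/s.
x(11) = 5 + Σ Δx = 421 m.

421 m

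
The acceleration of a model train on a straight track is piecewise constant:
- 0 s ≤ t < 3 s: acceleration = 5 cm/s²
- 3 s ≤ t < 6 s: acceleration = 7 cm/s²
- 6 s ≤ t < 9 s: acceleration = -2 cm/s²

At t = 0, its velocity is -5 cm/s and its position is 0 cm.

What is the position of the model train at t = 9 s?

153 cm

On each constant-a segment, Δv = aΔt and Δx = v₀Δt + ½aΔt²; chain segment to segment.
0–3 s: v starts -5 cm/s; Δx = -5·3 + ½·5·3² = 7.5 cm; v ends 10 cm/s.
3–6 s: v starts 10 cm/s; Δx = 10·3 + ½·7·3² = 61.5 cm; v ends 31 cm/s.
6–9 s: v starts 31 cm/s; Δx = 31·3 + ½·-2·3² = 84 cm; v ends 25 cm/s.
x(9) = 0 + Σ Δx = 153 cm.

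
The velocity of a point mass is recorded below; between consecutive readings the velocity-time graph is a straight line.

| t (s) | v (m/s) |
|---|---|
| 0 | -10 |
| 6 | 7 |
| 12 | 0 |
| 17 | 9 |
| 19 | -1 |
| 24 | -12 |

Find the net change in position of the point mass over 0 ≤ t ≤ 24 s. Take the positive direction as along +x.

Displacement is the signed area under the v-t curve.
0–6 s: ½(-10 + 7)(6) = -9 m
6–12 s: ½(7 + 0)(6) = 21 m
12–17 s: ½(0 + 9)(5) = 22.5 m
17–19 s: ½(9 + -1)(2) = 8 m
19–24 s: ½(-1 + -12)(5) = -32.5 m
Net displacement = 10 m

10 m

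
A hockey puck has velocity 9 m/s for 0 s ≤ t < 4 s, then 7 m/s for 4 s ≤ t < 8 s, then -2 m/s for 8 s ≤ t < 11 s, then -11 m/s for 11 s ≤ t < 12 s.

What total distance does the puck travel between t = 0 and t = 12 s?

81 m

Distance (not displacement) is the total path length: add the absolute areas under v-t.
0–4 s: |9| × 4 = 36 m
4–8 s: |7| × 4 = 28 m
8–11 s: |-2| × 3 = 6 m
11–12 s: |-11| × 1 = 11 m
Total distance = 81 m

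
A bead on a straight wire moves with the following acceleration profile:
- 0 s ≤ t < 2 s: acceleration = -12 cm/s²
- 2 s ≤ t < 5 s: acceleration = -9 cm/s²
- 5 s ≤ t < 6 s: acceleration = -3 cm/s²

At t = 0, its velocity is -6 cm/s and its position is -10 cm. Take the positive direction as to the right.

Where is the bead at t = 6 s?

On each constant-a segment, Δv = aΔt and Δx = v₀Δt + ½aΔt²; chain segment to segment.
0–2 s: v starts -6 cm/s; Δx = -6·2 + ½·-12·2² = -36 cm; v ends -30 cm/s.
2–5 s: v starts -30 cm/s; Δx = -30·3 + ½·-9·3² = -130.5 cm; v ends -57 cm/s.
5–6 s: v starts -57 cm/s; Δx = -57·1 + ½·-3·1² = -58.5 cm; v ends -60 cm/s.
x(6) = -10 + Σ Δx = -235 cm.

-235 cm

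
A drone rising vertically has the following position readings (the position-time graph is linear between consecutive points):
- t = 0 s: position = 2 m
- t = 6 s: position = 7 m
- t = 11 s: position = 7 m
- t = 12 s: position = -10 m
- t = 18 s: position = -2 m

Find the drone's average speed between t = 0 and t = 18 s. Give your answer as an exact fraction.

5/3 m/s

Average speed = (total path length)/(elapsed time); on a piecewise-linear x-t graph the path length is Σ|Δx|.
0–6 s: |Δx| = |7 − 2| = 5 m
6–11 s: |Δx| = |7 − 7| = 0 m
11–12 s: |Δx| = |-10 − 7| = 17 m
12–18 s: |Δx| = |-2 − -10| = 8 m
Total path = 30 m; average speed = 30/18 = 5/3 m/s.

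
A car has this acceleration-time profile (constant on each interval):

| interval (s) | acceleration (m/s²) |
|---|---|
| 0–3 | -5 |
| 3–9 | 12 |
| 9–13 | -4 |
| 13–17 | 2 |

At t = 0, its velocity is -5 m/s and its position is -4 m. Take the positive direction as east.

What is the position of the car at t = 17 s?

On each constant-a segment, Δv = aΔt and Δx = v₀Δt + ½aΔt²; chain segment to segment.
0–3 s: v starts -5 m/s; Δx = -5·3 + ½·-5·3² = -37.5 m; v ends -20 m/s.
3–9 s: v starts -20 m/s; Δx = -20·6 + ½·12·6² = 96 m; v ends 52 m/s.
9–13 s: v starts 52 m/s; Δx = 52·4 + ½·-4·4² = 176 m; v ends 36 m/s.
13–17 s: v starts 36 m/s; Δx = 36·4 + ½·2·4² = 160 m; v ends 44 m/s.
x(17) = -4 + Σ Δx = 390.5 m.

390.5 m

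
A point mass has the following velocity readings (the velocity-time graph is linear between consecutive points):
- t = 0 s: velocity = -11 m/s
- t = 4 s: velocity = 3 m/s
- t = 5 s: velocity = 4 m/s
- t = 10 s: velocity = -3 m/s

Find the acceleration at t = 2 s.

Acceleration is the slope of the v-t graph on 0–4 s: (3 − -11)/(4 − 0) = 3.5 m/s².

3.5 m/s²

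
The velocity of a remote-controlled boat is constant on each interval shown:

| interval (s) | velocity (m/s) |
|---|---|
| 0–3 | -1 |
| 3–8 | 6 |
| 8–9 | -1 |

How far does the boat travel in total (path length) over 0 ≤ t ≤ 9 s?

Total distance travelled is ∫|v| dt — sum the magnitudes of each area piece.
0–3 s: |-1| × 3 = 3 m
3–8 s: |6| × 5 = 30 m
8–9 s: |-1| × 1 = 1 m
Total distance = 34 m

34 m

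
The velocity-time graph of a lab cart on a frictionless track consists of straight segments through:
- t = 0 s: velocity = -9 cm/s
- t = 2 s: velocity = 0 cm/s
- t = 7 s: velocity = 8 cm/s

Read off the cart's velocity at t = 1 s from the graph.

On 0–2 s the graph is linear from -9 to 0 cm/s: v(1) = -9 + (0 − -9)·(1 − 0)/(2 − 0) = -4.5 cm/s.

-4.5 cm/s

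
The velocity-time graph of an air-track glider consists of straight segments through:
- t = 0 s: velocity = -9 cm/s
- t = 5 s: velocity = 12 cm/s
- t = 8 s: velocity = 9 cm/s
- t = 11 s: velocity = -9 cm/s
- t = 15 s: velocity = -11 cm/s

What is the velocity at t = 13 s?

On 11–15 s the graph is linear from -9 to -11 cm/s: v(13) = -9 + (-11 − -9)·(13 − 11)/(15 − 11) = -10 cm/s.

-10 cm/s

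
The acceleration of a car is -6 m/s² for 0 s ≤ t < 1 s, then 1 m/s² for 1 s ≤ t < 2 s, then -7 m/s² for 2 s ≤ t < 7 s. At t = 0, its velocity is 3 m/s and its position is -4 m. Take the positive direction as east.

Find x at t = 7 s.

On each constant-a segment, Δv = aΔt and Δx = v₀Δt + ½aΔt²; chain segment to segment.
0–1 s: v starts 3 m/s; Δx = 3·1 + ½·-6·1² = 0 m; v ends -3 m/s.
1–2 s: v starts -3 m/s; Δx = -3·1 + ½·1·1² = -2.5 m; v ends -2 m/s.
2–7 s: v starts -2 m/s; Δx = -2·5 + ½·-7·5² = -97.5 m; v ends -37 m/s.
x(7) = -4 + Σ Δx = -104 m.

-104 m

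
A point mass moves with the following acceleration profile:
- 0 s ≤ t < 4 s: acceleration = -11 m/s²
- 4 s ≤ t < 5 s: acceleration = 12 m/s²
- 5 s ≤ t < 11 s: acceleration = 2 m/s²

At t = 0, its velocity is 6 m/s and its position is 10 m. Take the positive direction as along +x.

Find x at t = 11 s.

On each constant-a segment, Δv = aΔt and Δx = v₀Δt + ½aΔt²; chain segment to segment.
0–4 s: v starts 6 m/s; Δx = 6·4 + ½·-11·4² = -64 m; v ends -38 m/s.
4–5 s: v starts -38 m/s; Δx = -38·1 + ½·12·1² = -32 m; v ends -26 m/s.
5–11 s: v starts -26 m/s; Δx = -26·6 + ½·2·6² = -120 m; v ends -14 m/s.
x(11) = 10 + Σ Δx = -206 m.

-206 m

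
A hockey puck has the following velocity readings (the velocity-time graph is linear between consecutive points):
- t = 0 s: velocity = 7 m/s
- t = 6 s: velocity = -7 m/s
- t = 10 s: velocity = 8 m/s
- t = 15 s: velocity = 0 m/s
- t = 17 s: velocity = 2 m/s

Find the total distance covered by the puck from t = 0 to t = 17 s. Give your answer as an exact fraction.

871/15 m

Distance (not displacement) is the total path length: add the absolute areas under v-t.
0–6 s: v = 0 at t = 3 s; triangle areas 10.5 + 10.5 = 21 m
6–10 s: v = 0 at t = 118/15 s; triangle areas 98/15 + 128/15 = 226/15 m
10–15 s: |½(8 + 0)(5)| = 20 m
15–17 s: |½(0 + 2)(2)| = 2 m
Total distance = 871/15 m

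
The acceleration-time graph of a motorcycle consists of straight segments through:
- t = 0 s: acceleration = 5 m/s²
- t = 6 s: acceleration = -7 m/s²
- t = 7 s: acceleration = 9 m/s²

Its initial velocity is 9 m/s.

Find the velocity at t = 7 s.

Δv equals the area under the a-t graph; then v = v₀ + Δv.
0–6 s: ½(5 + -7)(6) = -6 m/s
6–7 s: ½(-7 + 9)(1) = 1 m/s
Δv = -5 m/s, so v(7) = 9 + (-5) = 4 m/s.

4 m/s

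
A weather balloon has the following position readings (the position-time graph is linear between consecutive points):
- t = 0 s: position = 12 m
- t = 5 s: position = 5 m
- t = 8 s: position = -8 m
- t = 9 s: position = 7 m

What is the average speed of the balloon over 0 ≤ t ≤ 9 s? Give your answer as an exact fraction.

35/9 m/s

Average speed = (total path length)/(elapsed time); on a piecewise-linear x-t graph the path length is Σ|Δx|.
0–5 s: |Δx| = |5 − 12| = 7 m
5–8 s: |Δx| = |-8 − 5| = 13 m
8–9 s: |Δx| = |7 − -8| = 15 m
Total path = 35 m; average speed = 35/9 = 35/9 m/s.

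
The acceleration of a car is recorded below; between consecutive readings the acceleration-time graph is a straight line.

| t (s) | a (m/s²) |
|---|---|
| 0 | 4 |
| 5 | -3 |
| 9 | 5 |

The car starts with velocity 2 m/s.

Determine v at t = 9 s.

8.5 m/s

Δv equals the area under the a-t graph; then v = v₀ + Δv.
0–5 s: ½(4 + -3)(5) = 2.5 m/s
5–9 s: ½(-3 + 5)(4) = 4 m/s
Δv = 6.5 m/s, so v(9) = 2 + (6.5) = 8.5 m/s.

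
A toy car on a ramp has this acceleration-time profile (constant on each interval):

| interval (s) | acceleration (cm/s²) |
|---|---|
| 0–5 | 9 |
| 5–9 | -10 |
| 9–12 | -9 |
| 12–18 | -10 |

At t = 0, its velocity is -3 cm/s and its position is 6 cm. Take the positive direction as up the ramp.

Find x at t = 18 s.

-173 cm

On each constant-a segment, Δv = aΔt and Δx = v₀Δt + ½aΔt²; chain segment to segment.
0–5 s: v starts -3 cm/s; Δx = -3·5 + ½·9·5² = 97.5 cm; v ends 42 cm/s.
5–9 s: v starts 42 cm/s; Δx = 42·4 + ½·-10·4² = 88 cm; v ends 2 cm/s.
9–12 s: v starts 2 cm/s; Δx = 2·3 + ½·-9·3² = -34.5 cm; v ends -25 cm/s.
12–18 s: v starts -25 cm/s; Δx = -25·6 + ½·-10·6² = -330 cm; v ends -85 cm/s.
x(18) = 6 + Σ Δx = -173 cm.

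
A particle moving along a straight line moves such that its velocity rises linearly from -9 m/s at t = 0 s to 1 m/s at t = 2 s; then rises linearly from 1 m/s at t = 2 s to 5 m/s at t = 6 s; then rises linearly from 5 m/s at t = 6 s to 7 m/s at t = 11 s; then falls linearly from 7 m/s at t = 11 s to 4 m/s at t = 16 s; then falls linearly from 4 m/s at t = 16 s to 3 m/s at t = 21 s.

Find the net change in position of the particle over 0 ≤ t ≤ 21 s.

79 m

Displacement is the signed area under the v-t curve.
0–2 s: ½(-9 + 1)(2) = -8 m
2–6 s: ½(1 + 5)(4) = 12 m
6–11 s: ½(5 + 7)(5) = 30 m
11–16 s: ½(7 + 4)(5) = 27.5 m
16–21 s: ½(4 + 3)(5) = 17.5 m
Net displacement = 79 m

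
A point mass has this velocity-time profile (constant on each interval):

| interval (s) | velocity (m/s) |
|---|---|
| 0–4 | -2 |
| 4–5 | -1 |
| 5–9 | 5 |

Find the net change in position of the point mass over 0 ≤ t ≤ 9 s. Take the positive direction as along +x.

11 m

Net displacement equals the area under the velocity-time graph (areas below the axis count negative).
0–4 s: -2 × 4 = -8 m
4–5 s: -1 × 1 = -1 m
5–9 s: 5 × 4 = 20 m
Net displacement = 11 m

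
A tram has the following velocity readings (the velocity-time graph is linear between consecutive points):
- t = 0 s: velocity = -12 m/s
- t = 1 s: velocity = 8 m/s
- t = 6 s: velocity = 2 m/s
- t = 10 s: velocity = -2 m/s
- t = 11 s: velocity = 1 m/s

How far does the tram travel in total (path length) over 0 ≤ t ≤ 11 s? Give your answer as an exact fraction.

Total distance travelled is ∫|v| dt — sum the magnitudes of each area piece.
0–1 s: v = 0 at t = 0.6 s; triangle areas 3.6 + 1.6 = 5.2 m
1–6 s: |½(8 + 2)(5)| = 25 m
6–10 s: v = 0 at t = 8 s; triangle areas 2 + 2 = 4 m
10–11 s: v = 0 at t = 32/3 s; triangle areas 2/3 + 1/6 = 5/6 m
Total distance = 1051/30 m

1051/30 m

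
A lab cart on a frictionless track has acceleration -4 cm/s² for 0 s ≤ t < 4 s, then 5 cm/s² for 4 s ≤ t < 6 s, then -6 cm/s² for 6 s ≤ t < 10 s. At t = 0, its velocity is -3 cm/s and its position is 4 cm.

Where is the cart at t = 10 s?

-152 cm

On each constant-a segment, Δv = aΔt and Δx = v₀Δt + ½aΔt²; chain segment to segment.
0–4 s: v starts -3 cm/s; Δx = -3·4 + ½·-4·4² = -44 cm; v ends -19 cm/s.
4–6 s: v starts -19 cm/s; Δx = -19·2 + ½·5·2² = -28 cm; v ends -9 cm/s.
6–10 s: v starts -9 cm/s; Δx = -9·4 + ½·-6·4² = -84 cm; v ends -33 cm/s.
x(10) = 4 + Σ Δx = -152 cm.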